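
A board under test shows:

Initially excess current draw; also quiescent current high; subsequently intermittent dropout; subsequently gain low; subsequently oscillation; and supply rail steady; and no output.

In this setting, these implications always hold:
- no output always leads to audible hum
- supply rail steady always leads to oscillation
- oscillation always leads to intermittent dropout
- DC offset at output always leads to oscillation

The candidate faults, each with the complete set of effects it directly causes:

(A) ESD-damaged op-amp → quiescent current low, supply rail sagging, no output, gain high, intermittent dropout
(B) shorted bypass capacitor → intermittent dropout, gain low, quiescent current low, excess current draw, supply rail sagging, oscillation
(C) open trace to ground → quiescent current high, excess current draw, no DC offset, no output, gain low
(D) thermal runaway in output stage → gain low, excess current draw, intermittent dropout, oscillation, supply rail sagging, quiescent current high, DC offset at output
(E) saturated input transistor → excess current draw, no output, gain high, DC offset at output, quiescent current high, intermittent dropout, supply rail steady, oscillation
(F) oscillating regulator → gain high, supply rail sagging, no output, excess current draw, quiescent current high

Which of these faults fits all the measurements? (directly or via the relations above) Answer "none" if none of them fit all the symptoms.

none

Per-candidate check:
(A) ESD-damaged op-amp — excess current draw ✗; quiescent current high ✗; intermittent dropout ✓; gain low ✗; oscillation ✗; supply rail steady ✗; no output ✓
(B) shorted bypass capacitor — excess current draw ✓; quiescent current high ✗; intermittent dropout ✓; gain low ✓; oscillation ✓; supply rail steady ✗; no output ✗
(C) open trace to ground — excess current draw ✓; quiescent current high ✓; intermittent dropout ✗; gain low ✓; oscillation ✗; supply rail steady ✗; no output ✓
(D) thermal runaway in output stage — excess current draw ✓; quiescent current high ✓; intermittent dropout ✓; gain low ✓; oscillation ✓; supply rail steady ✗; no output ✗
(E) saturated input transistor — excess current draw ✓; quiescent current high ✓; intermittent dropout ✓; gain low ✗; oscillation ✓; supply rail steady ✓; no output ✓
(F) oscillating regulator — fails on intermittent dropout, gain low, oscillation, supply rail steady (predicts gain high, not gain low; predicts supply rail sagging, not supply rail steady)
Every candidate fails on at least one observation.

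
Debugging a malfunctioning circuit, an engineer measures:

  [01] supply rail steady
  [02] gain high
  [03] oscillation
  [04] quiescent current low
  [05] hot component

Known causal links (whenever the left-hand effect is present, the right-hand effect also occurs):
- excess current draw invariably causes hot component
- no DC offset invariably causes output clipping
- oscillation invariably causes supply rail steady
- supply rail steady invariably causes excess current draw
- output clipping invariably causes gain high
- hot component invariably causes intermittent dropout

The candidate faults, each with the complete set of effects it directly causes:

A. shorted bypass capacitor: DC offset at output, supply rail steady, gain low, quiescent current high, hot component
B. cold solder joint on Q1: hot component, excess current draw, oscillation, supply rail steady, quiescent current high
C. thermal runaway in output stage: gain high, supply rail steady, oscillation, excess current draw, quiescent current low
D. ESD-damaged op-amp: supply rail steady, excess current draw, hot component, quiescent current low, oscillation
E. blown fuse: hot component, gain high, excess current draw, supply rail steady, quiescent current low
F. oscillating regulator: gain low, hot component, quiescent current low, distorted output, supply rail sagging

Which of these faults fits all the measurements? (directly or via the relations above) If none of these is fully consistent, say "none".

Checking each candidate against the observations:
(A) shorted bypass capacitor — fails on gain high, oscillation, quiescent current low (predicts gain low, not gain high; predicts quiescent current high, not quiescent current low)
(B) cold solder joint on Q1 — fails on gain high, quiescent current low (predicts quiescent current high, not quiescent current low)
(C) thermal runaway in output stage — supply rail steady match; gain high match; oscillation match; quiescent current low match; hot component match (through excess current draw → hot component)
(D) ESD-damaged op-amp — supply rail steady match; gain high miss; oscillation match; quiescent current low match; hot component match
(E) blown fuse — supply rail steady match; gain high match; oscillation miss; quiescent current low match; hot component match
(F) oscillating regulator — supply rail steady miss; gain high miss; oscillation miss; quiescent current low match; hot component match
(C) alone accounts for all the evidence.

C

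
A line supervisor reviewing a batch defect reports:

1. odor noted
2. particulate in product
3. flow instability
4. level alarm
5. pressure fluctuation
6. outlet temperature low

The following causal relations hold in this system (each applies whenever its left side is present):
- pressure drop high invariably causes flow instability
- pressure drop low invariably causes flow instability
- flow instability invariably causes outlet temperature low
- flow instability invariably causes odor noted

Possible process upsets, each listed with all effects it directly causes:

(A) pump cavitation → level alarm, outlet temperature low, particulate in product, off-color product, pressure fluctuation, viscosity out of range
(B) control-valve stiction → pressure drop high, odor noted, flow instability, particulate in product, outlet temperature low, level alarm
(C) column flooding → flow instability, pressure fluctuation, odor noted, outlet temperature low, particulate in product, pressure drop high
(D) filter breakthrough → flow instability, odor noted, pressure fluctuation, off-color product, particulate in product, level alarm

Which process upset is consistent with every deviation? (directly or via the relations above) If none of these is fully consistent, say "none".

Testing each hypothesis:
(A) pump cavitation — odor noted miss; particulate in product match; flow instability miss; level alarm match; pressure fluctuation match; outlet temperature low match
(B) control-valve stiction — does not account for pressure fluctuation
(C) column flooding — odor noted match; particulate in product match; flow instability match; level alarm miss; pressure fluctuation match; outlet temperature low match
(D) filter breakthrough — accounts for every observation (outlet temperature low via flow instability → outlet temperature low)
(D) alone accounts for all the evidence.

D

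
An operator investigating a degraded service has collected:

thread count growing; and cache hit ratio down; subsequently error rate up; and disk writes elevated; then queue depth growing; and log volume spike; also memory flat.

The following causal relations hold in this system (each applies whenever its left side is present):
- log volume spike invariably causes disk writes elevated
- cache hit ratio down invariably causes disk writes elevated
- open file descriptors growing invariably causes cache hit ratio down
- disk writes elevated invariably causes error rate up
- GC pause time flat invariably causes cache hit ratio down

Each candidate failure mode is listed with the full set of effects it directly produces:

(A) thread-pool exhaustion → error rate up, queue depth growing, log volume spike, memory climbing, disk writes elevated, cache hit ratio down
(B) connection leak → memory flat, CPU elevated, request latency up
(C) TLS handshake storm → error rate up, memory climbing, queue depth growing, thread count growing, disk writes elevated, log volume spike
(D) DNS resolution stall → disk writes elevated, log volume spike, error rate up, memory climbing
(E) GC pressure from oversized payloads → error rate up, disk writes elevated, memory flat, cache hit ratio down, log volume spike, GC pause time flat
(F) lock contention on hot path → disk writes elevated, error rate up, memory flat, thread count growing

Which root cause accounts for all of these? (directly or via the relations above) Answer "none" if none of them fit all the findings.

Testing each hypothesis:
(A) thread-pool exhaustion — thread count growing -; cache hit ratio down +; error rate up +; disk writes elevated +; queue depth growing +; log volume spike +; memory flat -
(B) connection leak — does not account for thread count growing, cache hit ratio down, error rate up, disk writes elevated, queue depth growing, log volume spike
(C) TLS handshake storm — fails on cache hit ratio down, memory flat (predicts memory climbing, not memory flat)
(D) DNS resolution stall — thread count growing -; cache hit ratio down -; error rate up +; disk writes elevated +; queue depth growing -; log volume spike +; memory flat -
(E) GC pressure from oversized payloads — does not account for thread count growing, queue depth growing
(F) lock contention on hot path — thread count growing +; cache hit ratio down -; error rate up +; disk writes elevated +; queue depth growing -; log volume spike -; memory flat +
No candidate is consistent with all observations.

none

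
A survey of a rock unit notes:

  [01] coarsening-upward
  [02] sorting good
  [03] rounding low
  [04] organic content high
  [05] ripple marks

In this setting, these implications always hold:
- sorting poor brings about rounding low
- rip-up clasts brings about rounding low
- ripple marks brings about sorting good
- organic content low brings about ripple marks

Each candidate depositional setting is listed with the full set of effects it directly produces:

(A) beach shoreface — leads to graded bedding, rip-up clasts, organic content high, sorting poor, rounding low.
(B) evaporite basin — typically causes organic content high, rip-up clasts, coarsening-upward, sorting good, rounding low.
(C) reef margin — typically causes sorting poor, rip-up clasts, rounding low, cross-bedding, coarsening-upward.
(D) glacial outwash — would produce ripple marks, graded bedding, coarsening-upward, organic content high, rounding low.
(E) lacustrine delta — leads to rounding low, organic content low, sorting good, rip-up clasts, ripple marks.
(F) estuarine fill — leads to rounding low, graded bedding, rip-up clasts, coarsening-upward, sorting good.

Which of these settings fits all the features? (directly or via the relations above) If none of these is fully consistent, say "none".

D

Checking each candidate against the observations:
(A) beach shoreface — fails on coarsening-upward, sorting good, ripple marks (predicts sorting poor, not sorting good)
(B) evaporite basin — coarsening-upward match; sorting good match; rounding low match; organic content high match; ripple marks miss
(C) reef margin — fails on sorting good, organic content high, ripple marks (predicts sorting poor, not sorting good)
(D) glacial outwash — coarsening-upward match; sorting good match (through ripple marks → sorting good); rounding low match; organic content high match; ripple marks match
(E) lacustrine delta — coarsening-upward miss; sorting good match; rounding low match; organic content high miss; ripple marks match
(F) estuarine fill — coarsening-upward match; sorting good match; rounding low match; organic content high miss; ripple marks miss
Only (D) is consistent with every observation.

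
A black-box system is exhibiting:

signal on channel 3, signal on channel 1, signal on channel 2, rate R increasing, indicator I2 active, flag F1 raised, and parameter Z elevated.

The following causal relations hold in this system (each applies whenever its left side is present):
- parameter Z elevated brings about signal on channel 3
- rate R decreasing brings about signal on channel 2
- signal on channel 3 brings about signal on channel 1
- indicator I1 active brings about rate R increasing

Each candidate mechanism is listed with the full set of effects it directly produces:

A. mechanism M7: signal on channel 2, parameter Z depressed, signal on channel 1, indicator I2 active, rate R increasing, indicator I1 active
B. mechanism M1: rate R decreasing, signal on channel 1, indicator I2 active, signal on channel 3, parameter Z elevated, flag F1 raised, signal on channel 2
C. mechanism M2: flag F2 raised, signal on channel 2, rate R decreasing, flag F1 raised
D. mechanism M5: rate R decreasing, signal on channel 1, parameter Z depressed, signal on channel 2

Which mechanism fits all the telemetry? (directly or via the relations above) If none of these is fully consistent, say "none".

For each candidate, compare predicted effects to what was observed:
(A) mechanism M7 — fails on signal on channel 3, flag F1 raised, parameter Z elevated (predicts parameter Z depressed, not parameter Z elevated)
(B) mechanism M1 — signal on channel 3 match; signal on channel 1 match; signal on channel 2 match; rate R increasing miss; indicator I2 active match; flag F1 raised match; parameter Z elevated match
(C) mechanism M2 — signal on channel 3 miss; signal on channel 1 miss; signal on channel 2 match; rate R increasing miss; indicator I2 active miss; flag F1 raised match; parameter Z elevated miss
(D) mechanism M5 — fails on signal on channel 3, rate R increasing, indicator I2 active, flag F1 raised, parameter Z elevated (predicts rate R decreasing, not rate R increasing; predicts parameter Z depressed, not parameter Z elevated)
Every candidate fails on at least one observation.

none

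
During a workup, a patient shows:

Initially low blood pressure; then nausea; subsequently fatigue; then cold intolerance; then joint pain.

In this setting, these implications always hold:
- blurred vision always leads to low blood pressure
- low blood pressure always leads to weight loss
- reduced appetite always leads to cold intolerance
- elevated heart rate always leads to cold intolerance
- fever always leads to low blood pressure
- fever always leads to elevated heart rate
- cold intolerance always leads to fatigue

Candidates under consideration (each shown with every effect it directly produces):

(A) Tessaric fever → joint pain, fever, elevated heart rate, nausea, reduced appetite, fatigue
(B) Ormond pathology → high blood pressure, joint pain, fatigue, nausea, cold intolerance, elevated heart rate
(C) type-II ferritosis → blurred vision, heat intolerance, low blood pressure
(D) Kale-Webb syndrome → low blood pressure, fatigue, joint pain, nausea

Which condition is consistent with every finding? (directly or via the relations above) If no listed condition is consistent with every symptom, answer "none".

Per-candidate check:
(A) Tessaric fever — accounts for every observation (low blood pressure by fever → low blood pressure)
(B) Ormond pathology — low blood pressure ✗; nausea ✓; fatigue ✓; cold intolerance ✓; joint pain ✓
(C) type-II ferritosis — low blood pressure ✓; nausea ✗; fatigue ✗; cold intolerance ✗; joint pain ✗
(D) Kale-Webb syndrome — low blood pressure ✓; nausea ✓; fatigue ✓; cold intolerance ✗; joint pain ✓
Only (A) is consistent with every observation.

A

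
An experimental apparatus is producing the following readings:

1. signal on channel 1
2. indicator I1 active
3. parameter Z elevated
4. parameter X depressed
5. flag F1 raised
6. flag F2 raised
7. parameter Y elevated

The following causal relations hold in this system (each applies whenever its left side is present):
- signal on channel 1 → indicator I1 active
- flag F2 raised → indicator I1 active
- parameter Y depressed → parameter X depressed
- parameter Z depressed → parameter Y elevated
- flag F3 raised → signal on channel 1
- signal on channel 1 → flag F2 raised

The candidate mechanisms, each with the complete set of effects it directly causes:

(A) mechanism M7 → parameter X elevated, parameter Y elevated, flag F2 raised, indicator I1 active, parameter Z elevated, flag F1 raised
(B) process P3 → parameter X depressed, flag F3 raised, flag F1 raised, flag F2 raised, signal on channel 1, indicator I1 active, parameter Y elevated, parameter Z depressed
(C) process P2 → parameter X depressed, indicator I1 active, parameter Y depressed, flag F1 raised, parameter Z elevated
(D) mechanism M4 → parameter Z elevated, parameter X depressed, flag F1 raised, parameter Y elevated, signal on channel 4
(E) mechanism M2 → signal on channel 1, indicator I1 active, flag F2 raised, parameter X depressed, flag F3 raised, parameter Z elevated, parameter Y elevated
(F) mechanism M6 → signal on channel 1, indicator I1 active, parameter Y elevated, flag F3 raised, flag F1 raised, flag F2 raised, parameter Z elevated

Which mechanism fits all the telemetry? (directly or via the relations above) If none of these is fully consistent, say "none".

For each candidate, compare predicted effects to what was observed:
(A) mechanism M7 — signal on channel 1 miss; indicator I1 active match; parameter Z elevated match; parameter X depressed miss; flag F1 raised match; flag F2 raised match; parameter Y elevated match
(B) process P3 — signal on channel 1 match; indicator I1 active match; parameter Z elevated miss; parameter X depressed match; flag F1 raised match; flag F2 raised match; parameter Y elevated match
(C) process P2 — signal on channel 1 miss; indicator I1 active match; parameter Z elevated match; parameter X depressed match; flag F1 raised match; flag F2 raised miss; parameter Y elevated miss
(D) mechanism M4 — does not account for signal on channel 1, indicator I1 active, flag F2 raised
(E) mechanism M2 — does not account for flag F1 raised
(F) mechanism M6 — does not account for parameter X depressed
Every candidate fails on at least one observation.

none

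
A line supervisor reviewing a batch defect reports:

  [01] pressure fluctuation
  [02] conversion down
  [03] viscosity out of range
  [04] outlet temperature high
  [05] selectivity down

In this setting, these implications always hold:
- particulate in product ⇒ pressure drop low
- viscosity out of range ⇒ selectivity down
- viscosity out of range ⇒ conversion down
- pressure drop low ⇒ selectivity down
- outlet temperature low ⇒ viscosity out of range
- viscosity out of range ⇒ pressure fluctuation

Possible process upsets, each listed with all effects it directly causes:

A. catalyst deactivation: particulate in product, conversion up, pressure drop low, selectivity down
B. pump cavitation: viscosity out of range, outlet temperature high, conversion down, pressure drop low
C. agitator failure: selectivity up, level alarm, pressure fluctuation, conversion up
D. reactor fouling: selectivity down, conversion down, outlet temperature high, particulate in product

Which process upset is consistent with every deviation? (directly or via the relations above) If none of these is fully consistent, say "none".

B

Checking each candidate against the observations:
(A) catalyst deactivation — pressure fluctuation NO; conversion down NO; viscosity out of range NO; outlet temperature high NO; selectivity down yes
(B) pump cavitation — pressure fluctuation yes (by viscosity out of range → pressure fluctuation); conversion down yes; viscosity out of range yes; outlet temperature high yes; selectivity down yes (by pressure drop low → selectivity down)
(C) agitator failure — fails on conversion down, viscosity out of range, outlet temperature high, selectivity down (predicts conversion up, not conversion down; predicts selectivity up, not selectivity down)
(D) reactor fouling — does not account for pressure fluctuation, viscosity out of range
(B) is the only candidate with no mismatches.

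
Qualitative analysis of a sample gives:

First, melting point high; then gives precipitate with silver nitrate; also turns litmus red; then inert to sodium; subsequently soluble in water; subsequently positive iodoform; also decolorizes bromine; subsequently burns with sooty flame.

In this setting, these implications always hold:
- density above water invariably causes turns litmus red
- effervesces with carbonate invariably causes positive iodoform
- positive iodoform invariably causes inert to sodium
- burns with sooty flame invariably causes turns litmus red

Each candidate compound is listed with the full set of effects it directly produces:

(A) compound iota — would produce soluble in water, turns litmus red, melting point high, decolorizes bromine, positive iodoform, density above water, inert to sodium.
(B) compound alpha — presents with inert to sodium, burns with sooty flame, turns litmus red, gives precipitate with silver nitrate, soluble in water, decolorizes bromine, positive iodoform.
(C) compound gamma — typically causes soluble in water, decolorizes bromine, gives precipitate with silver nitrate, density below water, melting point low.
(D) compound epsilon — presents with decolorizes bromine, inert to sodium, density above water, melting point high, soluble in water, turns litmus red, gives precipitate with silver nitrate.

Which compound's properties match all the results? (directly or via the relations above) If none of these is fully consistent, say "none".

none

Testing each hypothesis:
(A) compound iota — melting point high match; gives precipitate with silver nitrate miss; turns litmus red match; inert to sodium match; soluble in water match; positive iodoform match; decolorizes bromine match; burns with sooty flame miss
(B) compound alpha — does not account for melting point high
(C) compound gamma — fails on melting point high, turns litmus red, inert to sodium, positive iodoform, burns with sooty flame (predicts melting point low, not melting point high)
(D) compound epsilon — does not account for positive iodoform, burns with sooty flame
None of the listed candidates fits everything.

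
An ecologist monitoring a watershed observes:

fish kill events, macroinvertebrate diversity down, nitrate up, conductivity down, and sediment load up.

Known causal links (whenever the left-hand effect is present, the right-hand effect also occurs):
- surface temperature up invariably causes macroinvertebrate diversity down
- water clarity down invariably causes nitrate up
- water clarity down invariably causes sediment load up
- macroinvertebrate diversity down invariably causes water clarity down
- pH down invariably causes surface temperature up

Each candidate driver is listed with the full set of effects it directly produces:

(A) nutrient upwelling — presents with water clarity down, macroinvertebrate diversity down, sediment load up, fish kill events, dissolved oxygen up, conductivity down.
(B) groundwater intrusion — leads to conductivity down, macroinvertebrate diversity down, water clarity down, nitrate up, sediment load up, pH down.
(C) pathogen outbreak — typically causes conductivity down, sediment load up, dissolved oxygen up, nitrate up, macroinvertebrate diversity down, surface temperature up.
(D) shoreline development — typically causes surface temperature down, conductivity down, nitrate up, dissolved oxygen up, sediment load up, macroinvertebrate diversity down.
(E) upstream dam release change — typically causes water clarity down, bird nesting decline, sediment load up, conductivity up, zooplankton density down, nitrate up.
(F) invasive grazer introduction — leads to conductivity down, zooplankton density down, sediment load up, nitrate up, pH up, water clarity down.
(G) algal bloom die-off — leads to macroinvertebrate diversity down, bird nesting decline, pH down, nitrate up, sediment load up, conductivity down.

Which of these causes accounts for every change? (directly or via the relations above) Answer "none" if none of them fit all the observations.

Checking each candidate against the observations:
(A) nutrient upwelling — fish kill events yes; macroinvertebrate diversity down yes; nitrate up yes (via water clarity down → nitrate up); conductivity down yes; sediment load up yes
(B) groundwater intrusion — fish kill events NO; macroinvertebrate diversity down yes; nitrate up yes; conductivity down yes; sediment load up yes
(C) pathogen outbreak — fish kill events NO; macroinvertebrate diversity down yes; nitrate up yes; conductivity down yes; sediment load up yes
(D) shoreline development — fish kill events NO; macroinvertebrate diversity down yes; nitrate up yes; conductivity down yes; sediment load up yes
(E) upstream dam release change — fish kill events NO; macroinvertebrate diversity down NO; nitrate up yes; conductivity down NO; sediment load up yes
(F) invasive grazer introduction — does not account for fish kill events, macroinvertebrate diversity down
(G) algal bloom die-off — does not account for fish kill events
Only (A) is consistent with every observation.

A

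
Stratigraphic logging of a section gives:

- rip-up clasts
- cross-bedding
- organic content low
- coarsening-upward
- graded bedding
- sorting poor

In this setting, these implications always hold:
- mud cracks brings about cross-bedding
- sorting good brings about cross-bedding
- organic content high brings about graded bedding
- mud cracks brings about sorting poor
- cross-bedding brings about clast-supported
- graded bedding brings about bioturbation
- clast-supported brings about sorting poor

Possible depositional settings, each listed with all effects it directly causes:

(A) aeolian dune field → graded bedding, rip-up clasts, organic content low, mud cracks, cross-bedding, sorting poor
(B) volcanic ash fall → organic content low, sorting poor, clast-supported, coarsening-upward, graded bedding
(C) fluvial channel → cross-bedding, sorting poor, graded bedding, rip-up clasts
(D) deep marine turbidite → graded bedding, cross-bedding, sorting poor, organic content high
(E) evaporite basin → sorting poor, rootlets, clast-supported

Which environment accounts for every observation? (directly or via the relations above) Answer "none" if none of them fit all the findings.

Per-candidate check:
(A) aeolian dune field — rip-up clasts yes; cross-bedding yes; organic content low yes; coarsening-upward NO; graded bedding yes; sorting poor yes
(B) volcanic ash fall — rip-up clasts NO; cross-bedding NO; organic content low yes; coarsening-upward yes; graded bedding yes; sorting poor yes
(C) fluvial channel — rip-up clasts yes; cross-bedding yes; organic content low NO; coarsening-upward NO; graded bedding yes; sorting poor yes
(D) deep marine turbidite — fails on rip-up clasts, organic content low, coarsening-upward (predicts organic content high, not organic content low)
(E) evaporite basin — rip-up clasts NO; cross-bedding NO; organic content low NO; coarsening-upward NO; graded bedding NO; sorting poor yes
Every candidate fails on at least one observation.

none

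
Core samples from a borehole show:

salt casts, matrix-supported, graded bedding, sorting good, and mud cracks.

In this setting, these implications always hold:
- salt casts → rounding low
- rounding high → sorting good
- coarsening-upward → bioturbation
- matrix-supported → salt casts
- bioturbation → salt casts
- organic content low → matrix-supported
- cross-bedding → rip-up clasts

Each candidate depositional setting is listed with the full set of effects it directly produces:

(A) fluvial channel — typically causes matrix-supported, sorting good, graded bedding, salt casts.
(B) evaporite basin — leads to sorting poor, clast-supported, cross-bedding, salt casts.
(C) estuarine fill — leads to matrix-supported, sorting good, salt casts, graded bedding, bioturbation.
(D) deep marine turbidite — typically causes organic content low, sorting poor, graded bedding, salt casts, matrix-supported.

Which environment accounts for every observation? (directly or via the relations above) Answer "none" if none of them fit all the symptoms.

none

For each candidate, compare predicted effects to what was observed:
(A) fluvial channel — does not account for mud cracks
(B) evaporite basin — fails on matrix-supported, graded bedding, sorting good, mud cracks (predicts clast-supported, not matrix-supported; predicts sorting poor, not sorting good)
(C) estuarine fill — does not account for mud cracks
(D) deep marine turbidite — salt casts yes; matrix-supported yes; graded bedding yes; sorting good NO; mud cracks NO
Every candidate fails on at least one observation.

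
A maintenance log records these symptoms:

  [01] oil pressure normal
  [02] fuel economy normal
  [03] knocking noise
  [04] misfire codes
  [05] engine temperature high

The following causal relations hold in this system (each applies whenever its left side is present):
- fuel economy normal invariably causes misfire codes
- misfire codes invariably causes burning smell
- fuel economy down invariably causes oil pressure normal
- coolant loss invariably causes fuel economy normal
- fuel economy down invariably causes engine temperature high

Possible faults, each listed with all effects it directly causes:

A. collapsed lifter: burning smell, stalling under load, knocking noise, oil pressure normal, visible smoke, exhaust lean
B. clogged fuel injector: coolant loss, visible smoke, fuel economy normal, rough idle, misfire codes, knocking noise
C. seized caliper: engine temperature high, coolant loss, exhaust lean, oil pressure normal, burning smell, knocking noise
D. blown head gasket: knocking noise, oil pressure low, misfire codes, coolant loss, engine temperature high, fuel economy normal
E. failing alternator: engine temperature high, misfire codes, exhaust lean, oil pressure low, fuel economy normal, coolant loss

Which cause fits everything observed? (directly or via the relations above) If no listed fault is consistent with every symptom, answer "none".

Checking each candidate against the observations:
(A) collapsed lifter — does not account for fuel economy normal, misfire codes, engine temperature high
(B) clogged fuel injector — does not account for oil pressure normal, engine temperature high
(C) seized caliper — oil pressure normal ✓; fuel economy normal ✓ (by coolant loss → fuel economy normal); knocking noise ✓; misfire codes ✓ (by coolant loss → fuel economy normal → misfire codes); engine temperature high ✓
(D) blown head gasket — fails on oil pressure normal (predicts oil pressure low, not oil pressure normal)
(E) failing alternator — fails on oil pressure normal, knocking noise (predicts oil pressure low, not oil pressure normal)
(C) alone accounts for all the evidence.

C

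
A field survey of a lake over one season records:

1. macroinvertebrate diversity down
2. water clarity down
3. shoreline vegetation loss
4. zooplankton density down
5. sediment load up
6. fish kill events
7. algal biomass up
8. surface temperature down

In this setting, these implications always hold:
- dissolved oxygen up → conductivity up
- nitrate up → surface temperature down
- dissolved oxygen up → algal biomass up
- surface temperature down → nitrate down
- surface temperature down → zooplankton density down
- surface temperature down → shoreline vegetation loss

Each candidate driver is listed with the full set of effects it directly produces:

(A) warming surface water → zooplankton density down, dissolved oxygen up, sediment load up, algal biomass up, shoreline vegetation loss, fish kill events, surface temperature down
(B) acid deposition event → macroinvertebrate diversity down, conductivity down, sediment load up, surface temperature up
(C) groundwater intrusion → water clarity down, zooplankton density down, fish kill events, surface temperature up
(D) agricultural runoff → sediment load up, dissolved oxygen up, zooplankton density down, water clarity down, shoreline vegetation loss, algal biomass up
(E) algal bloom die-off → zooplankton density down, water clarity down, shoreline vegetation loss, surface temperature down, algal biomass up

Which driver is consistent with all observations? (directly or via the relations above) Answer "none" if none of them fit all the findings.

none

Testing each hypothesis:
(A) warming surface water — macroinvertebrate diversity down ✗; water clarity down ✗; shoreline vegetation loss ✓; zooplankton density down ✓; sediment load up ✓; fish kill events ✓; algal biomass up ✓; surface temperature down ✓
(B) acid deposition event — fails on water clarity down, shoreline vegetation loss, zooplankton density down, fish kill events, algal biomass up, surface temperature down (predicts surface temperature up, not surface temperature down)
(C) groundwater intrusion — macroinvertebrate diversity down ✗; water clarity down ✓; shoreline vegetation loss ✗; zooplankton density down ✓; sediment load up ✗; fish kill events ✓; algal biomass up ✗; surface temperature down ✗
(D) agricultural runoff — does not account for macroinvertebrate diversity down, fish kill events, surface temperature down
(E) algal bloom die-off — macroinvertebrate diversity down ✗; water clarity down ✓; shoreline vegetation loss ✓; zooplankton density down ✓; sediment load up ✗; fish kill events ✗; algal biomass up ✓; surface temperature down ✓
Every candidate fails on at least one observation.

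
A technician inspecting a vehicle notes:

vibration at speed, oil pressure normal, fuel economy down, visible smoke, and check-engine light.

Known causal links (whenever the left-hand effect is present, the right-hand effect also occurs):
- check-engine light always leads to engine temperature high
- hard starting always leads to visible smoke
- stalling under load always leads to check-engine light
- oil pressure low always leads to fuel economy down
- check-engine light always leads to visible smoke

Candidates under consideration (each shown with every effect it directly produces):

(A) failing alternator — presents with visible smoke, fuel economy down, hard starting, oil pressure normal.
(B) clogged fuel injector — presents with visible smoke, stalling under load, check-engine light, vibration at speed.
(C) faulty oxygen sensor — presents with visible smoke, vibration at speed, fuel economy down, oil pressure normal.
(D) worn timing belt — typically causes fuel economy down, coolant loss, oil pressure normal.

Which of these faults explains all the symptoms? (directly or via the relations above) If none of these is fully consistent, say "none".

Checking each candidate against the observations:
(A) failing alternator — vibration at speed -; oil pressure normal +; fuel economy down +; visible smoke +; check-engine light -
(B) clogged fuel injector — does not account for oil pressure normal, fuel economy down
(C) faulty oxygen sensor — does not account for check-engine light
(D) worn timing belt — does not account for vibration at speed, visible smoke, check-engine light
None of the listed candidates fits everything.

none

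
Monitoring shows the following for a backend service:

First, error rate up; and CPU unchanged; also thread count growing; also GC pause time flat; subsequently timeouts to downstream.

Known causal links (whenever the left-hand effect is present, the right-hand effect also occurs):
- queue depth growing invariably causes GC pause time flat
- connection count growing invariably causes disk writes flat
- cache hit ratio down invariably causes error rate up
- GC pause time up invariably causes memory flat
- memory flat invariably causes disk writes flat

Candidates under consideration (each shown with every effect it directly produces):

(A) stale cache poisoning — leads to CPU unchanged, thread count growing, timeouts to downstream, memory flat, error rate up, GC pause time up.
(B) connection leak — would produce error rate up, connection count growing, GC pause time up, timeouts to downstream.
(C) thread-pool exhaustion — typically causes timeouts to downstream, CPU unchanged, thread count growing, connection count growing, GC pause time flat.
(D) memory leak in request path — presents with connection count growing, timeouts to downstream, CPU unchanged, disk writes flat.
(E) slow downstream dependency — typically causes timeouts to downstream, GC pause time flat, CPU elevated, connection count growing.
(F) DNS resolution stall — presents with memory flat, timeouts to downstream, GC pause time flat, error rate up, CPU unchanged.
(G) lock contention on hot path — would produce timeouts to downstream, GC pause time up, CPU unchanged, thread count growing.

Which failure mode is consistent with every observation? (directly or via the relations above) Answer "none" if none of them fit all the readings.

Testing each hypothesis:
(A) stale cache poisoning — error rate up +; CPU unchanged +; thread count growing +; GC pause time flat -; timeouts to downstream +
(B) connection leak — error rate up +; CPU unchanged -; thread count growing -; GC pause time flat -; timeouts to downstream +
(C) thread-pool exhaustion — does not account for error rate up
(D) memory leak in request path — error rate up -; CPU unchanged +; thread count growing -; GC pause time flat -; timeouts to downstream +
(E) slow downstream dependency — fails on error rate up, CPU unchanged, thread count growing (predicts CPU elevated, not CPU unchanged)
(F) DNS resolution stall — does not account for thread count growing
(G) lock contention on hot path — error rate up -; CPU unchanged +; thread count growing +; GC pause time flat -; timeouts to downstream +
No candidate is consistent with all observations.

none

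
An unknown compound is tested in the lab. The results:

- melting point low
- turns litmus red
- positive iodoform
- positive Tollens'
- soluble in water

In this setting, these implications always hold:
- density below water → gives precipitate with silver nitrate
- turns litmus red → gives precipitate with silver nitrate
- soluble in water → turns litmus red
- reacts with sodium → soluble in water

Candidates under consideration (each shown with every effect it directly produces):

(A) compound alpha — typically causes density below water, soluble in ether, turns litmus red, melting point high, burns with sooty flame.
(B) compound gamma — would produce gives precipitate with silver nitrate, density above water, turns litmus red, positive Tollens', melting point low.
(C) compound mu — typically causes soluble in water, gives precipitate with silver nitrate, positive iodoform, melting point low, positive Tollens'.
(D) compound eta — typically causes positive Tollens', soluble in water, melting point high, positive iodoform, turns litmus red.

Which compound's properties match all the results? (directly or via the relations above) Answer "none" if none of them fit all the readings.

Testing each hypothesis:
(A) compound alpha — melting point low ✗; turns litmus red ✓; positive iodoform ✗; positive Tollens' ✗; soluble in water ✗
(B) compound gamma — does not account for positive iodoform, soluble in water
(C) compound mu — melting point low ✓; turns litmus red ✓ (via soluble in water → turns litmus red); positive iodoform ✓; positive Tollens' ✓; soluble in water ✓
(D) compound eta — fails on melting point low (predicts melting point high, not melting point low)
Only (C) is consistent with every observation.

C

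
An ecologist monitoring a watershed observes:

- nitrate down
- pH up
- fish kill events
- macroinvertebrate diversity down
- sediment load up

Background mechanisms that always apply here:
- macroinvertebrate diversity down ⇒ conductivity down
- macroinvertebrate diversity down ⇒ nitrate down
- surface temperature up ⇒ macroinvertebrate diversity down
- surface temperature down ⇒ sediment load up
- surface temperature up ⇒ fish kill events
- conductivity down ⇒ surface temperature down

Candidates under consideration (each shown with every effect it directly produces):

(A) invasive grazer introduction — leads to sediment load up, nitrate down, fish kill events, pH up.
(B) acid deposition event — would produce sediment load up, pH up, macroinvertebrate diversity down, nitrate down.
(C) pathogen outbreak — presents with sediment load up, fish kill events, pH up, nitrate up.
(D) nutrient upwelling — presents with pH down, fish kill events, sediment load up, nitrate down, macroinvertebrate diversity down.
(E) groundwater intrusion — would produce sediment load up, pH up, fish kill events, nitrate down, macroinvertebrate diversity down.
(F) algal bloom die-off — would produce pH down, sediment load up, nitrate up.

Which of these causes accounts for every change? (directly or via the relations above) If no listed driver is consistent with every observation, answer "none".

For each candidate, compare predicted effects to what was observed:
(A) invasive grazer introduction — does not account for macroinvertebrate diversity down
(B) acid deposition event — does not account for fish kill events
(C) pathogen outbreak — nitrate down ✗; pH up ✓; fish kill events ✓; macroinvertebrate diversity down ✗; sediment load up ✓
(D) nutrient upwelling — nitrate down ✓; pH up ✗; fish kill events ✓; macroinvertebrate diversity down ✓; sediment load up ✓
(E) groundwater intrusion — nitrate down ✓; pH up ✓; fish kill events ✓; macroinvertebrate diversity down ✓; sediment load up ✓
(F) algal bloom die-off — nitrate down ✗; pH up ✗; fish kill events ✗; macroinvertebrate diversity down ✗; sediment load up ✓
Only (E) is consistent with every observation.

E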